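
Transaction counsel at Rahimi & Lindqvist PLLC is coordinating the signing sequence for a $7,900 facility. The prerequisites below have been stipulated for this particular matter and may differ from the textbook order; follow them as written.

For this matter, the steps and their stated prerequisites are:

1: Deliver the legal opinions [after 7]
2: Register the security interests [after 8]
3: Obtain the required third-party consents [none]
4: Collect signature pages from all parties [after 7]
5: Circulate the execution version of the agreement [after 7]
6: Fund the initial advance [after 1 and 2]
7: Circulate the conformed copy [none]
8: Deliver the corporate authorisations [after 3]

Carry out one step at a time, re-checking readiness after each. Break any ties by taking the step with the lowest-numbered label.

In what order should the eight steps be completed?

3 and 7 have no prerequisites; 3 has the earlier label, so 3 is first.
8 now also ready, so the ready set is {7, 8}; 7 has the earlier label → 7.
1, 4 and 5 now also ready, so the ready set is {1, 4, 5, 8}; 1 has the earlier label → 1.
Ready: 4, 5 and 8. 4 has the earlier label → 4.
5 and 8 are both available; 5 has the earlier label → 5.
8 is the only step now ready → 8.
2 needed 8, now all done → 2.
6 is the only step now ready → 6.

3 7 1 4 5 8 2 6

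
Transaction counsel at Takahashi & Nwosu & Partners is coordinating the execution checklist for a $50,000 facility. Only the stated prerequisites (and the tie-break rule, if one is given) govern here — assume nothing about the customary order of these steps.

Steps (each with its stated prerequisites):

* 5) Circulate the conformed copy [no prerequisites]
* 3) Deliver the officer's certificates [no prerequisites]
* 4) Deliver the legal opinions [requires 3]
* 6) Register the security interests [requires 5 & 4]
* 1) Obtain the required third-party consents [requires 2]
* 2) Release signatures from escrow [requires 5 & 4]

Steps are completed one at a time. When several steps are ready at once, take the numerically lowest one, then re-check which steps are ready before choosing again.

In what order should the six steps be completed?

3 → 4 → 5 → 2 → 1 → 6

Nothing is required for 3 and 5. 3 has the earlier label → 3 first.
4 now also ready, so the ready set is {4, 5}; 4 has the earlier label → 4.
That leaves 5 as the only ready step → 5.
Now 2 and 6 have their prerequisites met. 2 has the earlier label, so 2 next.
1 now also ready, so the ready set is {1, 6}; 1 has the earlier label → 1.
That leaves 6 as the only ready step → 6.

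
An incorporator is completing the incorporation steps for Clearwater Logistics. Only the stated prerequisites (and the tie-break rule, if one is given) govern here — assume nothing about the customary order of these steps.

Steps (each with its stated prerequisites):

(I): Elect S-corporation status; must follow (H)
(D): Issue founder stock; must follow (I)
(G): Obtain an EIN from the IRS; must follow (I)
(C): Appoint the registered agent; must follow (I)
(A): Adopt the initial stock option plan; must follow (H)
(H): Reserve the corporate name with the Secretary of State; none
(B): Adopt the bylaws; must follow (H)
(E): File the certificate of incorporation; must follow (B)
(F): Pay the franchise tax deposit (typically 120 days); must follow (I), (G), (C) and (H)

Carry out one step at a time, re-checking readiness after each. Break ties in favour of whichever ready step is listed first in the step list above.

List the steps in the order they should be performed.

(H) → (I) → (D) → (G) → (C) → (A) → (B) → (E) → (F)

Only (H) has no prerequisites, so it is first.
Ready: (I), (A) and (B). (I) is listed earlier → (I).
(D), (G), (C), (A) and (B) are all available; (D) is listed earlier → (D).
(G), (C), (A) and (B) are all available; (G) is listed earlier → (G).
Now (C), (A) and (B) have their prerequisites met. (C) is listed earlier, so (C) next.
(A), (B) and (F) are all available; (A) is listed earlier → (A).
Ready: (B) and (F). (B) is listed earlier → (B).
Ready: (E) and (F). (E) is listed earlier → (E).
(F) needed (I), (G), (C) and (H), now all done → (F).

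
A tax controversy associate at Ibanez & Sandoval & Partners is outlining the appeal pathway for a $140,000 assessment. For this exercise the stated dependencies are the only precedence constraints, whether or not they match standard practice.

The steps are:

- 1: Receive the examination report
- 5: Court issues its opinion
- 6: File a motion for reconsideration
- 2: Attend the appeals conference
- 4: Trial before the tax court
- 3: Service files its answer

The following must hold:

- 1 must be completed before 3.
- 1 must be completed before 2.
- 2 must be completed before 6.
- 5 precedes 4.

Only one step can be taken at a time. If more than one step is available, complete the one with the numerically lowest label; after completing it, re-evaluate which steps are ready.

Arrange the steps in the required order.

Nothing is required for 1 and 5. 1 has the earlier label → 1 first.
Ready: 2, 3 and 5. 2 has the earlier label → 2.
Ready: 3, 5 and 6. 3 has the earlier label → 3.
5 and 6 are both available; 5 has the earlier label → 5.
4 now also ready, so the ready set is {4, 6}; 4 has the earlier label → 4.
That leaves 6 as the only ready step → 6.

1 2 3 5 4 6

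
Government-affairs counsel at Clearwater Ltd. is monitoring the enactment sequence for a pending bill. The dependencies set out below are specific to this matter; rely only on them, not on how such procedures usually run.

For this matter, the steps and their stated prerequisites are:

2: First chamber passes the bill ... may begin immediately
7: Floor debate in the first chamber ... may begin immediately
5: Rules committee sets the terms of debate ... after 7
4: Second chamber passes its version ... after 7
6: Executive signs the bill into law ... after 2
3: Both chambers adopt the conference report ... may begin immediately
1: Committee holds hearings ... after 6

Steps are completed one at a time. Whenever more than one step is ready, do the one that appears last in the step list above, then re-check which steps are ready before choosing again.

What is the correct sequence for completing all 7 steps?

Nothing is required for 3, 7 and 2. 3 is listed later → 3 first.
Ready: 7 and 2. 7 is listed later → 7.
4 and 5 now also ready, so the ready set is {4, 5, 2}; 4 is listed later → 4.
Now 5 and 2 have their prerequisites met. 5 is listed later, so 5 next.
Next only 2 has its prerequisites met → 2.
6 is the only step now ready → 6.
Next only 1 has its prerequisites met → 1.

3, 7, 4, 5, 2, 6, 1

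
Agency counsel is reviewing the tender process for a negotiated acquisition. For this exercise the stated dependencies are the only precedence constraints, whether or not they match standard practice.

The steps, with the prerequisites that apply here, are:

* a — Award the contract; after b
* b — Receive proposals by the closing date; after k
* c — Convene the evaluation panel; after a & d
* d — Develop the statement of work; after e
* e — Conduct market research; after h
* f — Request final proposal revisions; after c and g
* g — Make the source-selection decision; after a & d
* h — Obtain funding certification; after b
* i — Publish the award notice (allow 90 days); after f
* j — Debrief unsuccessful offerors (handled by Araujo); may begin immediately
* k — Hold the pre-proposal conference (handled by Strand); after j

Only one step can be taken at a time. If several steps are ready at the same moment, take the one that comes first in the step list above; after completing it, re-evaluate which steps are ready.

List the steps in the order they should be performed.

j → k → b → a → h → e → d → c → g → f → i

j is the only step with nothing outstanding, so it goes first.
k needed j, now all done → k.
b needed k, now all done → b.
Now a and h have their prerequisites met. a is listed earlier, so a next.
Next only h has its prerequisites met → h.
e needed h, now all done → e.
d is the only step now ready → d.
c and g are both available; c is listed earlier → c.
That leaves g as the only ready step → g.
f needed c and g, now all done → f.
i needed f, now all done → i.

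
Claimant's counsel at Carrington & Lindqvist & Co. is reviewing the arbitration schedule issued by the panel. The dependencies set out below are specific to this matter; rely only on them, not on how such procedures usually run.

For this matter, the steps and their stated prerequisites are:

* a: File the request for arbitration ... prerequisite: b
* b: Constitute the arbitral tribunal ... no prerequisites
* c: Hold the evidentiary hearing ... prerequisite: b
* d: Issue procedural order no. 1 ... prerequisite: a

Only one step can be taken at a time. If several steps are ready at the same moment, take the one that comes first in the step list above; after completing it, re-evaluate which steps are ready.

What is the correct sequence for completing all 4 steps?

b has no prerequisites → b first.
Now a and c have their prerequisites met. a is listed earlier, so a next.
c and d are both available; c is listed earlier → c.
That leaves d as the only ready step → d.

b, a, c, d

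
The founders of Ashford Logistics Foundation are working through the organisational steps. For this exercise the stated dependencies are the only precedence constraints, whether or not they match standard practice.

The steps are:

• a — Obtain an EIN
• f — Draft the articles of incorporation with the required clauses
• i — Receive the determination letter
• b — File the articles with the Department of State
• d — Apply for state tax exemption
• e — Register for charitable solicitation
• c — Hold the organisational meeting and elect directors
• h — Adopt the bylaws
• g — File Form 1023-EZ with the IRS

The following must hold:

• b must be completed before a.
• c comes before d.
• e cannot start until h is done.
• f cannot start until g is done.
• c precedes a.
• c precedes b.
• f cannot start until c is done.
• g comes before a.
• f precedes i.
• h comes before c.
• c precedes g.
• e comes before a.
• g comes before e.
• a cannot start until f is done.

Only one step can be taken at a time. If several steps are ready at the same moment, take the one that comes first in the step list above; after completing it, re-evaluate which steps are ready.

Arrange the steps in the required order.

h has no prerequisites → h first.
c needed h, now all done → c.
b, d and g are all available; b is listed earlier → b.
Ready: d and g. d is listed earlier → d.
Next only g has its prerequisites met → g.
Ready: f and e. f is listed earlier → f.
i now also ready, so the ready set is {i, e}; i is listed earlier → i.
e needed h and g, now all done → e.
a is the only step now ready → a.

h, c, b, d, g, f, i, e, a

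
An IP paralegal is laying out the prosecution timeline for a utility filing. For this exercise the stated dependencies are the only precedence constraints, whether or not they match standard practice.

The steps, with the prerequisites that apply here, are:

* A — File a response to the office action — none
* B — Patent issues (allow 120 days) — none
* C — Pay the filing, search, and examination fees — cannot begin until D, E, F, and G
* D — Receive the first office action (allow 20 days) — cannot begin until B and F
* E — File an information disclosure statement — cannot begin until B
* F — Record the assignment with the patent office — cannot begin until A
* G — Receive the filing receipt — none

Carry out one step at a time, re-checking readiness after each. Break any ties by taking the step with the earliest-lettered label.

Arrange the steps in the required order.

Nothing is required for A, B and G. A has the earlier label → A first.
F now also ready, so the ready set is {B, F, G}; B has the earlier label → B.
Ready: E, F and G. E has the earlier label → E.
Now F and G have their prerequisites met. F has the earlier label, so F next.
D and G are both available; D has the earlier label → D.
That leaves G as the only ready step → G.
Next only C has its prerequisites met → C.

A, B, E, F, D, G, C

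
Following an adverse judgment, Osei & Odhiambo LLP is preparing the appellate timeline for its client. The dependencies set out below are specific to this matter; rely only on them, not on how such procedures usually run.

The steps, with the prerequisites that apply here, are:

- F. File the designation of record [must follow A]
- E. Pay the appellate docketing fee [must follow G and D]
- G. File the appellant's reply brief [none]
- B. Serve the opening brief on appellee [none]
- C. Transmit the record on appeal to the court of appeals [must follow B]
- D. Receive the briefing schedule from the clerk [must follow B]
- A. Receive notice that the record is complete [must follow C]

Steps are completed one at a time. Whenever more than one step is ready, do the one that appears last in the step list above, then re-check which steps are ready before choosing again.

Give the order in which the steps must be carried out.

Nothing is required for B and G. B is listed later → B first.
D, C and G are all available; D is listed later → D.
Ready: C and G. C is listed later → C.
Ready: A and G. A is listed later → A.
F now also ready, so the ready set is {G, F}; G is listed later → G.
E now also ready, so the ready set is {E, F}; E is listed later → E.
F is the only step now ready → F.

B, D, C, A, G, E, F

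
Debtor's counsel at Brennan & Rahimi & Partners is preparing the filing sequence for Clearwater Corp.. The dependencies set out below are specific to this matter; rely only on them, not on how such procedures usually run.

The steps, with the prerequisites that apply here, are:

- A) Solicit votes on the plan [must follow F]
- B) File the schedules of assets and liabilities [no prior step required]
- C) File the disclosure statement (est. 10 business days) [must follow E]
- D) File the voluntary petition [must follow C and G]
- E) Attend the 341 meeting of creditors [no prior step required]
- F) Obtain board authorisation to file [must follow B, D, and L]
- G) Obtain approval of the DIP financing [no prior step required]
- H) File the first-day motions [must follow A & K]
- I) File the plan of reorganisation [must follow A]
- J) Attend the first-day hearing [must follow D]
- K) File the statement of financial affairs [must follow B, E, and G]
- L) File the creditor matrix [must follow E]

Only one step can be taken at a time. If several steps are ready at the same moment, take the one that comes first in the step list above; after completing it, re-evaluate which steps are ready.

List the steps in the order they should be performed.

B, E and G have no prerequisites; B is listed earlier, so B is first.
E and G are both available; E is listed earlier → E.
C and L now also ready, so the ready set is {C, G, L}; C is listed earlier → C.
G and L are both available; G is listed earlier → G.
D and K now also ready, so the ready set is {D, K, L}; D is listed earlier → D.
Ready: J, K and L. J is listed earlier → J.
K and L are both available; K is listed earlier → K.
L needed E, now all done → L.
Next only F has its prerequisites met → F.
Next only A has its prerequisites met → A.
Ready: H and I. H is listed earlier → H.
That leaves I as the only ready step → I.

B → E → C → G → D → J → K → L → F → A → H → I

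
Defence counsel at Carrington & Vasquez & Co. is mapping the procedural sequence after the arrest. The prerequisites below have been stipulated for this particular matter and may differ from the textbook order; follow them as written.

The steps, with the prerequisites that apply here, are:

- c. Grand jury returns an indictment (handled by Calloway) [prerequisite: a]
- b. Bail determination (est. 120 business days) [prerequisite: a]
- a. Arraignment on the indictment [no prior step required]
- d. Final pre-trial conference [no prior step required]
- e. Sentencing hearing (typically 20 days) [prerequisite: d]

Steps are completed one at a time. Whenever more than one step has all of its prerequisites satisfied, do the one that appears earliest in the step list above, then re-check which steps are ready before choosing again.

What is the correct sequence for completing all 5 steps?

a and d have no prerequisites; a is listed earlier, so a is first.
Ready: c, b and d. c is listed earlier → c.
Now b and d have their prerequisites met. b is listed earlier, so b next.
Next only d has its prerequisites met → d.
That leaves e as the only ready step → e.

a, c, b, d, e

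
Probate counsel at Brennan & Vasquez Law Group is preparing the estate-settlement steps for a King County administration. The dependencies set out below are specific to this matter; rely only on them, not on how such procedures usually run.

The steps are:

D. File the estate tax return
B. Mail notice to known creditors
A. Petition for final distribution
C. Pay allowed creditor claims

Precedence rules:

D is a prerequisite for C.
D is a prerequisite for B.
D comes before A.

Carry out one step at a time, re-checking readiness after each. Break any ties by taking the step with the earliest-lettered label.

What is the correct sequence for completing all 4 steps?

D has no prerequisites → D first.
Ready: A, B and C. A has the earlier label → A.
Ready: B and C. B has the earlier label → B.
Next only C has its prerequisites met → C.

D → A → B → C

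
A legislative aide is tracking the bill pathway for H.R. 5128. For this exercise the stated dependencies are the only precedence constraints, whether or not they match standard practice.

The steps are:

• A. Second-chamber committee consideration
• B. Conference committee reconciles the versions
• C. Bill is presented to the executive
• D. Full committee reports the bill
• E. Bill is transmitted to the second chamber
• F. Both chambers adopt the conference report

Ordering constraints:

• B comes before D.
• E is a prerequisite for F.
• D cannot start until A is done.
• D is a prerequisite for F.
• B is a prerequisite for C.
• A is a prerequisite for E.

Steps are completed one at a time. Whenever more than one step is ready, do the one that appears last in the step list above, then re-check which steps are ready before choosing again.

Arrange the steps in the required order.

B C A E D F

B and A have no prerequisites; B is listed later, so B is first.
C and A are both available; C is listed later → C.
A is the only step now ready → A.
E and D are both available; E is listed later → E.
D needed B and A, now all done → D.
That leaves F as the only ready step → F.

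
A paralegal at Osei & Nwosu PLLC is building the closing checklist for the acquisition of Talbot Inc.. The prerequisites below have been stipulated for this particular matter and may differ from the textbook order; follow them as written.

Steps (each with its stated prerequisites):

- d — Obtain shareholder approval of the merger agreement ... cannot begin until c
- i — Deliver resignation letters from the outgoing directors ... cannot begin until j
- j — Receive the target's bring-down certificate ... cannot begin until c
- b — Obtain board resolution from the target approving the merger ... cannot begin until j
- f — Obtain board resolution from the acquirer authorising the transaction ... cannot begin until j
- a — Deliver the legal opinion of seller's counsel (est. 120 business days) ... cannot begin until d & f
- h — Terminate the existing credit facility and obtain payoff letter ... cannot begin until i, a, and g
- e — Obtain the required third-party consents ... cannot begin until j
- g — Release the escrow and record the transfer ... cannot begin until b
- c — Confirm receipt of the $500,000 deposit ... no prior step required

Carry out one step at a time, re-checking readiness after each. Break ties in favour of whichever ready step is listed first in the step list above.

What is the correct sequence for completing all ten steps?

c, d, j, i, b, f, a, e, g, h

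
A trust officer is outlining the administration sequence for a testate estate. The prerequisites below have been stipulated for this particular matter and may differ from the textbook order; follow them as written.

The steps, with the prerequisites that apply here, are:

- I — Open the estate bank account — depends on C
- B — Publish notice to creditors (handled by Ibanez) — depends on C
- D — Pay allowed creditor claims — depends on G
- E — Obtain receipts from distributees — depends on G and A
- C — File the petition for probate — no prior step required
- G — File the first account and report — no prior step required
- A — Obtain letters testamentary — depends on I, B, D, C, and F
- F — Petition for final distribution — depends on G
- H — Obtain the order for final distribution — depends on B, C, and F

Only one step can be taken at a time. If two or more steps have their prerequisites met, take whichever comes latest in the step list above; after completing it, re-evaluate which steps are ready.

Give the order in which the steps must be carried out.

G, F, C, D, B, H, I, A, E

G and C have no prerequisites; G is listed later, so G is first.
Now F, C and D have their prerequisites met. F is listed later, so F next.
Ready: C and D. C is listed later → C.
D, B and I are all available; D is listed later → D.
Now B and I have their prerequisites met. B is listed later, so B next.
Now H and I have their prerequisites met. H is listed later, so H next.
I needed C, now all done → I.
That leaves A as the only ready step → A.
E needed A and G, now all done → E.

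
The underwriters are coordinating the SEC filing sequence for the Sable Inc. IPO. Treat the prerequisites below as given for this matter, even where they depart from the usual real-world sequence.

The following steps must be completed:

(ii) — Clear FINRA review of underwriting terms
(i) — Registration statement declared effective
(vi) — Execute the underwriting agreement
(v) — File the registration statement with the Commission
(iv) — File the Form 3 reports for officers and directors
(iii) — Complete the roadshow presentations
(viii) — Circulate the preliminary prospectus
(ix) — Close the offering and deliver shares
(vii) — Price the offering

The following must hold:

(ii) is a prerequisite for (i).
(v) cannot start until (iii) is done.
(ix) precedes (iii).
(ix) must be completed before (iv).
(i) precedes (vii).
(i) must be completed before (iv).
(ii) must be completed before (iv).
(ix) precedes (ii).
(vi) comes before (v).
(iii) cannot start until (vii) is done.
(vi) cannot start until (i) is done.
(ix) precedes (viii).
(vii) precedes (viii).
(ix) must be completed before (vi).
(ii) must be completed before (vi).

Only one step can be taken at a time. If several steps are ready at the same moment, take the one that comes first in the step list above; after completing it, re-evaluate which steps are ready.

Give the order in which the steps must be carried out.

(ix) → (ii) → (i) → (vi) → (iv) → (vii) → (iii) → (v) → (viii)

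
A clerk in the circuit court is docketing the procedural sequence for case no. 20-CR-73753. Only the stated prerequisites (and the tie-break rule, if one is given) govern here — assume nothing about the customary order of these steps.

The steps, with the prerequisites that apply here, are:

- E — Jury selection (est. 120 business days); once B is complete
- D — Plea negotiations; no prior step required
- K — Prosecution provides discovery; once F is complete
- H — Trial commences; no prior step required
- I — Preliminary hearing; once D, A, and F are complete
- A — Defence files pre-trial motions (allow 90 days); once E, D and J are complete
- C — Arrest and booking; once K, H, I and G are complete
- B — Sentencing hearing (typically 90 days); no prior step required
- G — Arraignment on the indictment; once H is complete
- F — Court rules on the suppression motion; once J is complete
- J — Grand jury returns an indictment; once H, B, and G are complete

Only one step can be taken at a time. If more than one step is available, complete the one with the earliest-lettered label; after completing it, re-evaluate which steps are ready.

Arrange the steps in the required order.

Nothing is required for B, D and H. B has the earlier label → B first.
D, E and H are all available; D has the earlier label → D.
E and H are both available; E has the earlier label → E.
Next only H has its prerequisites met → H.
G needed H, now all done → G.
J needed B, G and H, now all done → J.
Ready: A and F. A has the earlier label → A.
F needed J, now all done → F.
Ready: I and K. I has the earlier label → I.
Next only K has its prerequisites met → K.
That leaves C as the only ready step → C.

B → D → E → H → G → J → A → F → I → K → C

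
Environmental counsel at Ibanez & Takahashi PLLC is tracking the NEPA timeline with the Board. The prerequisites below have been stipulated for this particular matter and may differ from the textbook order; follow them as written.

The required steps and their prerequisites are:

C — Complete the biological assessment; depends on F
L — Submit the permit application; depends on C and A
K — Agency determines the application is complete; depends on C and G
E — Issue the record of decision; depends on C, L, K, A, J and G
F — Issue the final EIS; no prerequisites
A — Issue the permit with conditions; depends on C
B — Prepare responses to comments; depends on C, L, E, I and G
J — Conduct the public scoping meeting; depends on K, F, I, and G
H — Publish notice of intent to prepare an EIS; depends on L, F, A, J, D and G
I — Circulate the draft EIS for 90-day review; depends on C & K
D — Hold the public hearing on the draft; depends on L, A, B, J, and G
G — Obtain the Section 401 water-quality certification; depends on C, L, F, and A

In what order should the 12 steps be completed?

F C A L G K I J E B D H

F is the only step with nothing outstanding, so it goes first.
C is the only step now ready → C.
A needed C, now all done → A.
That leaves L as the only ready step → L.
G is the only step now ready → G.
K is the only step now ready → K.
That leaves I as the only ready step → I.
Next only J has its prerequisites met → J.
That leaves E as the only ready step → E.
That leaves B as the only ready step → B.
D needed L, A, B, J and G, now all done → D.
H is the only step now ready → H.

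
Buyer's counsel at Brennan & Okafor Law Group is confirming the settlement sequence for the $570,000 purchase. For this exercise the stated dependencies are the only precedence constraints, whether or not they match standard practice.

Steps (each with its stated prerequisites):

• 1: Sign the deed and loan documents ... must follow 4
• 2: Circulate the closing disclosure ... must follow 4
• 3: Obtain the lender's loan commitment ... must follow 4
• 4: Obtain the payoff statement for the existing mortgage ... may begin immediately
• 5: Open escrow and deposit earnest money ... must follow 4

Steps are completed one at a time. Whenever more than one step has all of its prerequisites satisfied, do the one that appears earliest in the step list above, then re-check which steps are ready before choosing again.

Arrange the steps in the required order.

4, 1, 2, 3, 5

Only 4 has no prerequisites, so it is first.
1, 2, 3 and 5 are all available; 1 is listed earlier → 1.
2, 3 and 5 are all available; 2 is listed earlier → 2.
3 and 5 are both available; 3 is listed earlier → 3.
5 is the only step now ready → 5.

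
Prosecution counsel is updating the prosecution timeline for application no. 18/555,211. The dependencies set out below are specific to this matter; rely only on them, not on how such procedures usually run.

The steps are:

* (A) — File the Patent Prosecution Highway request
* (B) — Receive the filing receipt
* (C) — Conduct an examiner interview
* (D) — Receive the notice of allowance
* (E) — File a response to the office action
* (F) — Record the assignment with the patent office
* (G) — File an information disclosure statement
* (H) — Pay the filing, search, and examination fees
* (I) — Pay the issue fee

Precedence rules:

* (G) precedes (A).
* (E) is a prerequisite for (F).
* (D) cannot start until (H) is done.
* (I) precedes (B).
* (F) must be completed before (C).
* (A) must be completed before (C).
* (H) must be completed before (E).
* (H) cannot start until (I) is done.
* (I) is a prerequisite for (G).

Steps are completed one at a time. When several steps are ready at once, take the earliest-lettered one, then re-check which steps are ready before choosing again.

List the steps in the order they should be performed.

(I), (B), (G), (A), (H), (D), (E), (F), (C)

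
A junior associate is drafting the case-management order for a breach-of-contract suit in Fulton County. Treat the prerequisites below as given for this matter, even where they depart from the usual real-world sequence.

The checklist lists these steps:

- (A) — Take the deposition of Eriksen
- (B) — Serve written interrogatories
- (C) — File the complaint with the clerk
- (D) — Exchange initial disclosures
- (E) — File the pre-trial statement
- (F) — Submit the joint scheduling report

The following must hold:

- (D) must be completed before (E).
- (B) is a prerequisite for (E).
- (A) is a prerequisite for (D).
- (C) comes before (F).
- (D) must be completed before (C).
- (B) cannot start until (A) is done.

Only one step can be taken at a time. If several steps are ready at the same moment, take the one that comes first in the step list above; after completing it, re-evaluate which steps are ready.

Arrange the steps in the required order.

(A) → (B) → (D) → (C) → (E) → (F)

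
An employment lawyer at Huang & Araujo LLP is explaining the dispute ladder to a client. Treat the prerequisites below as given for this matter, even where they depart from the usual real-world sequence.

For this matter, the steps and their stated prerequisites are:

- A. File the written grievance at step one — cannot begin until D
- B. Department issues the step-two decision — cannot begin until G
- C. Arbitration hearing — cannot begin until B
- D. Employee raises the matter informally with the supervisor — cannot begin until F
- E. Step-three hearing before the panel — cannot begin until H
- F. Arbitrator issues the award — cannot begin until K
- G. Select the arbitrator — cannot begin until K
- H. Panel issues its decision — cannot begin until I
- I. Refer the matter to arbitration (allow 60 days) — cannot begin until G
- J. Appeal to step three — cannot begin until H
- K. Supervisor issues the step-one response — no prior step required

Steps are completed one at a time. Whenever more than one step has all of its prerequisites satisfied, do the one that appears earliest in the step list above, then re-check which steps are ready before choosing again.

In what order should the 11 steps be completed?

K → F → D → A → G → B → C → I → H → E → J

K has no prerequisites → K first.
F and G are both available; F is listed earlier → F.
Ready: D and G. D is listed earlier → D.
A now also ready, so the ready set is {A, G}; A is listed earlier → A.
G needed K, now all done → G.
Now B and I have their prerequisites met. B is listed earlier, so B next.
C now also ready, so the ready set is {C, I}; C is listed earlier → C.
I is the only step now ready → I.
Next only H has its prerequisites met → H.
E and J are both available; E is listed earlier → E.
J is the only step now ready → J.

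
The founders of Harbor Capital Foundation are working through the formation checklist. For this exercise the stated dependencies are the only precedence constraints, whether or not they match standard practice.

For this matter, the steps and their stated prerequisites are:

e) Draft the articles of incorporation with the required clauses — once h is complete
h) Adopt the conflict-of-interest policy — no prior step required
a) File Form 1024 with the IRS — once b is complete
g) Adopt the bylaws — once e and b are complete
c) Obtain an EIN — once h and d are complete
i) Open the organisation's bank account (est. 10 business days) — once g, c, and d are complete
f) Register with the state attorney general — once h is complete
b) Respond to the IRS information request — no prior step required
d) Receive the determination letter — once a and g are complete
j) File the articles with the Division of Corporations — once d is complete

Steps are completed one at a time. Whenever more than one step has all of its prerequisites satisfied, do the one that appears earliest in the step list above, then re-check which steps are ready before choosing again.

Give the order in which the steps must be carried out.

h and b have no prerequisites; h is listed earlier, so h is first.
Now e, f and b have their prerequisites met. e is listed earlier, so e next.
Now f and b have their prerequisites met. f is listed earlier, so f next.
That leaves b as the only ready step → b.
Now a and g have their prerequisites met. a is listed earlier, so a next.
That leaves g as the only ready step → g.
d needed a and g, now all done → d.
Now c and j have their prerequisites met. c is listed earlier, so c next.
Ready: i and j. i is listed earlier → i.
Next only j has its prerequisites met → j.

h → e → f → b → a → g → d → c → i → j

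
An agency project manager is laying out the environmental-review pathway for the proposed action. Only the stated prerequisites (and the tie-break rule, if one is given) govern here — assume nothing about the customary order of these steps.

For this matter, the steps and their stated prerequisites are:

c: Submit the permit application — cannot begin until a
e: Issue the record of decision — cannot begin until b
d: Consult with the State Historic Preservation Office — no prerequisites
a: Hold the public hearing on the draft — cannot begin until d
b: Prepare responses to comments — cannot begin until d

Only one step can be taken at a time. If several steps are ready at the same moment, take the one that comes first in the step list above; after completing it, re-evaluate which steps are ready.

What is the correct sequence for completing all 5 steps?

Only d has no prerequisites, so it is first.
Now a and b have their prerequisites met. a is listed earlier, so a next.
Now c and b have their prerequisites met. c is listed earlier, so c next.
That leaves b as the only ready step → b.
e is the only step now ready → e.

d → a → c → b → e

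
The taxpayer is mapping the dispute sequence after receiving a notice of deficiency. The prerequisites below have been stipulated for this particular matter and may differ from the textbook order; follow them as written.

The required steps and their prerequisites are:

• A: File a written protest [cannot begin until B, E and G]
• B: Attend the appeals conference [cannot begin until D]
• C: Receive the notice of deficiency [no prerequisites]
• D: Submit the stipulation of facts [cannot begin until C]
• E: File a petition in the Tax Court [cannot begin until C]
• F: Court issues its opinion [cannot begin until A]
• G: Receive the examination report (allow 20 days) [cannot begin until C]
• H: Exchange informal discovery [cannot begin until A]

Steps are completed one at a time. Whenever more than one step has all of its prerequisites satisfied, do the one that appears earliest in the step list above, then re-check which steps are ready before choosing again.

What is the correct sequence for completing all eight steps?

C, D, B, E, G, A, F, H

Only C has no prerequisites, so it is first.
Now D, E and G have their prerequisites met. D is listed earlier, so D next.
Now B, E and G have their prerequisites met. B is listed earlier, so B next.
Now E and G have their prerequisites met. E is listed earlier, so E next.
That leaves G as the only ready step → G.
A needed B, E and G, now all done → A.
F and H are both available; F is listed earlier → F.
H needed A, now all done → H.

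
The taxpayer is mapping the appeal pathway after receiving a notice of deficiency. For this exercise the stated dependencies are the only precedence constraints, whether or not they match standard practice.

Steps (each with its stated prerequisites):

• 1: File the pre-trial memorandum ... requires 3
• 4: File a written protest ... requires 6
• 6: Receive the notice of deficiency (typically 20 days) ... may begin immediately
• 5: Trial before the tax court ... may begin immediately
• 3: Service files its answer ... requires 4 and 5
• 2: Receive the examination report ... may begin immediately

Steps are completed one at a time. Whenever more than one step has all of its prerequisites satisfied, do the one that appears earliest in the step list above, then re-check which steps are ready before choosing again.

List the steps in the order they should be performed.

6, 4, 5, 3, 1, 2

6, 5 and 2 have no prerequisites; 6 is listed earlier, so 6 is first.
4 now also ready, so the ready set is {4, 5, 2}; 4 is listed earlier → 4.
5 and 2 are both available; 5 is listed earlier → 5.
3 now also ready, so the ready set is {3, 2}; 3 is listed earlier → 3.
1 now also ready, so the ready set is {1, 2}; 1 is listed earlier → 1.
Next only 2 has its prerequisites met → 2.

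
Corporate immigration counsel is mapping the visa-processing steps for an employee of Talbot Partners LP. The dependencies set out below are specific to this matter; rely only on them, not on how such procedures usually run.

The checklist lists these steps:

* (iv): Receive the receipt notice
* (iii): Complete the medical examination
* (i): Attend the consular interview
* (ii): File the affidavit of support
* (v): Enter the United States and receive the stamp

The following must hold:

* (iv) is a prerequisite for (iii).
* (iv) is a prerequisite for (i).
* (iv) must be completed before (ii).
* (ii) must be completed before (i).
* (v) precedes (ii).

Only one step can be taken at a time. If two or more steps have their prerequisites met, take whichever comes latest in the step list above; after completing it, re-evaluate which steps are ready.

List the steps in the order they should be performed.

(v) and (iv) have no prerequisites; (v) is listed later, so (v) is first.
That leaves (iv) as the only ready step → (iv).
(ii) and (iii) are both available; (ii) is listed later → (ii).
Now (i) and (iii) have their prerequisites met. (i) is listed later, so (i) next.
Next only (iii) has its prerequisites met → (iii).

(v) (iv) (ii) (i) (iii)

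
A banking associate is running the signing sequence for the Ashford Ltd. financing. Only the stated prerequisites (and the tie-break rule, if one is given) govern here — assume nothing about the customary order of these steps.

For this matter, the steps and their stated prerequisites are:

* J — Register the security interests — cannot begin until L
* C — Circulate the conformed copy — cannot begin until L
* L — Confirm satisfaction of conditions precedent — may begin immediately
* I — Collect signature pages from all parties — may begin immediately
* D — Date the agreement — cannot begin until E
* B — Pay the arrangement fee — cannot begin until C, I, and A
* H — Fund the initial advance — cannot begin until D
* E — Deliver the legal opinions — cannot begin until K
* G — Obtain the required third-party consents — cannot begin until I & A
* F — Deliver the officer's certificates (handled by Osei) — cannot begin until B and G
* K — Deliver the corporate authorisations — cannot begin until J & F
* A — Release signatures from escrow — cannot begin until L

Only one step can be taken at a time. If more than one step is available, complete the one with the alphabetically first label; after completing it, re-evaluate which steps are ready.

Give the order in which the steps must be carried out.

I, L, A, C, B, G, F, J, K, E, D, H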